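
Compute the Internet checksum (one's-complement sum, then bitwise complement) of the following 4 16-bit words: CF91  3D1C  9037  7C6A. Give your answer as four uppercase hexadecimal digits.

E6AF

One's-complement addition (fold any carry out of bit 15 back into bit 0):
  0xCF91 + 0x3D1C = 0x10CAD → wrap carry → 0x0CAE
  0x0CAE + 0x9037 = 0x09CE5
  0x9CE5 + 0x7C6A = 0x1194F → wrap carry → 0x1950
One's-complement sum = 0x1950.
Checksum = ~0x1950 & 0xFFFF = 0xE6AF.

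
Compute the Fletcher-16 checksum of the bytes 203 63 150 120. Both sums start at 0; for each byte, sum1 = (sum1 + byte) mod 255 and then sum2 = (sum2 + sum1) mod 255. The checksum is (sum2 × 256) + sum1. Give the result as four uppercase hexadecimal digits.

Running sums (mod 255):
  after byte 0 (203): sum1=203, sum2=203
  after byte 1 (63): sum1=11, sum2=214
  after byte 2 (150): sum1=161, sum2=120
  after byte 3 (120): sum1=26, sum2=146
Checksum = sum2·256 + sum1 = 146·256 + 26 = 37402 = 0x921A.

921A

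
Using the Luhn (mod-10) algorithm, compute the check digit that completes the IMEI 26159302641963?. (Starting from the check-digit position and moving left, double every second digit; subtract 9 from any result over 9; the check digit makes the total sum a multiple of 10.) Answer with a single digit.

Partial digits right→left: 3 6 9 1 4 6 2 0 3 9 5 1 6 2
Double every second digit counting from the check-digit position (so the 1st, 3rd, 5th, ... of the partial from the right).
  doubled (with −9 where >9): 6 9 8 4 6 1 3 → sum 37
  kept as-is: 6 1 6 0 9 1 2 → sum 25
Total = 37 + 25 = 62.
Check digit = (10 − (62 mod 10)) mod 10 = 8.

8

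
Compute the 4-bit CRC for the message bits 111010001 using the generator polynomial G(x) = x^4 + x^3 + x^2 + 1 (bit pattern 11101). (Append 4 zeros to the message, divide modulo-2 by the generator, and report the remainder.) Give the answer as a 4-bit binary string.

1101

Append 4 zeros: 1110100010000. Divide by 11101 (XOR where the leading bit is 1):
  pos 0: 11101 XOR 11101 = 00000
  pos 8: 10000 XOR 11101 = 01101
Remainder (last 4 bits) = 1101. This is the CRC / FCS.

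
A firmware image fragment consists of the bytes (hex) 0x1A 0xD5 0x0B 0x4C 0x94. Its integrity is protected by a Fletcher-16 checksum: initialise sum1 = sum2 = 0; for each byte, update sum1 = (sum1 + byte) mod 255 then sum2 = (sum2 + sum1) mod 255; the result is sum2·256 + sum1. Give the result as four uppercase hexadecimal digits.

28DB

Running sums (mod 255):
  after byte 0 (0x1A): sum1=26, sum2=26
  after byte 1 (0xD5): sum1=239, sum2=10
  after byte 2 (0x0B): sum1=250, sum2=5
  after byte 3 (0x4C): sum1=71, sum2=76
  after byte 4 (0x94): sum1=219, sum2=40
Checksum = sum2·256 + sum1 = 40·256 + 219 = 10459 = 0x28DB.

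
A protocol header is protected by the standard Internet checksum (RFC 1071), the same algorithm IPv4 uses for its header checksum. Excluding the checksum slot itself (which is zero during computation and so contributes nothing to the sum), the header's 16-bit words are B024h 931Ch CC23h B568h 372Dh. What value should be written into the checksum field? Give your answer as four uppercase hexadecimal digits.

One's-complement addition (fold any carry out of bit 15 back into bit 0):
  0xB024 + 0x931C = 0x14340 → wrap carry → 0x4341
  0x4341 + 0xCC23 = 0x10F64 → wrap carry → 0x0F65
  0x0F65 + 0xB568 = 0x0C4CD
  0xC4CD + 0x372D = 0x0FBFA
One's-complement sum = 0xFBFA.
Checksum = ~0xFBFA & 0xFFFF = 0x0405.

0405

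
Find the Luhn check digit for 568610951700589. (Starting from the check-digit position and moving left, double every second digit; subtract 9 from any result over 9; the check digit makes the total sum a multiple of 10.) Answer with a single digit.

Partial digits right→left: 9 8 5 0 0 7 1 5 9 0 1 6 8 6 5
Double every second digit counting from the check-digit position (so the 1st, 3rd, 5th, ... of the partial from the right).
  doubled (with −9 where >9): 9 1 0 2 9 2 7 1 → sum 31
  kept as-is: 8 0 7 5 0 6 6 → sum 32
Total = 31 + 32 = 63.
Check digit = (10 − (63 mod 10)) mod 10 = 7.

7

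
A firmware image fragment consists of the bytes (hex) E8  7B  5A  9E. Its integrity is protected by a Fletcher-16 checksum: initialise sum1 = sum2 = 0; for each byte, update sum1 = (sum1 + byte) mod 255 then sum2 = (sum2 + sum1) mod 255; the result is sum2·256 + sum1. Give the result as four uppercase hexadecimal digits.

695D

Running sums (mod 255):
  after byte 0 (E8): sum1=232, sum2=232
  after byte 1 (7B): sum1=100, sum2=77
  after byte 2 (5A): sum1=190, sum2=12
  after byte 3 (9E): sum1=93, sum2=105
Checksum = sum2·256 + sum1 = 105·256 + 93 = 26973 = 0x695D.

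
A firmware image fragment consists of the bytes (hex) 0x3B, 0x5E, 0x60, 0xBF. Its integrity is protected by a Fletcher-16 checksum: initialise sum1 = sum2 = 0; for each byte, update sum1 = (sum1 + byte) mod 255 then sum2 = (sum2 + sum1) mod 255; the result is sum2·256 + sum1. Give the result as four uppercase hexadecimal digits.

Running sums (mod 255):
  after byte 0 (0x3B): sum1=59, sum2=59
  after byte 1 (0x5E): sum1=153, sum2=212
  after byte 2 (0x60): sum1=249, sum2=206
  after byte 3 (0xBF): sum1=185, sum2=136
Checksum = sum2·256 + sum1 = 136·256 + 185 = 35001 = 0x88B9.

88B9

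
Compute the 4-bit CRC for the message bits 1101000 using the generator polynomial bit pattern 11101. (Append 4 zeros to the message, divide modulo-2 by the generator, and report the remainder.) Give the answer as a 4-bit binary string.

Append 4 zeros: 11010000000. Divide by 11101 (XOR where the leading bit is 1):
  pos 0: 11010 XOR 11101 = 00111
  pos 2: 11100 XOR 11101 = 00001
  pos 6: 10000 XOR 11101 = 01101
Remainder (last 4 bits) = 1101. This is the CRC / FCS.

1101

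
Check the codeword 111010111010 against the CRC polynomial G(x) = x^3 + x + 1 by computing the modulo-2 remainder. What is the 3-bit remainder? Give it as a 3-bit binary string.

Modulo-2 division of 111010111010 by 1011:
  pos 0: 1110 XOR 1011 = 0101
  pos 1: 1011 XOR 1011 = 0000
  pos 6: 1110 XOR 1011 = 0101
  pos 7: 1011 XOR 1011 = 0000
Remainder = 000 (zero — the frame passes the CRC check).

000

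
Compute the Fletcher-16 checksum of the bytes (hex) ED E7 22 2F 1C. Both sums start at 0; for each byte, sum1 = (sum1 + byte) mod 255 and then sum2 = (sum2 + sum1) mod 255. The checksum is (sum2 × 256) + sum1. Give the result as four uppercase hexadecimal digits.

2643

Running sums (mod 255):
  after byte 0 (ED): sum1=237, sum2=237
  after byte 1 (E7): sum1=213, sum2=195
  after byte 2 (22): sum1=247, sum2=187
  after byte 3 (2F): sum1=39, sum2=226
  after byte 4 (1C): sum1=67, sum2=38
Checksum = sum2·256 + sum1 = 38·256 + 67 = 9795 = 0x2643.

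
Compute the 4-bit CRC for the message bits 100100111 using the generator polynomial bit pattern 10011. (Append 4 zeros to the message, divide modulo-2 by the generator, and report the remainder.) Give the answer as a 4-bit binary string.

Append 4 zeros: 1001001110000. Divide by 10011 (XOR where the leading bit is 1):
  pos 0: 10010 XOR 10011 = 00001
  pos 4: 10111 XOR 10011 = 00100
  pos 6: 10000 XOR 10011 = 00011
Remainder (last 4 bits) = 1100. This is the CRC / FCS.

1100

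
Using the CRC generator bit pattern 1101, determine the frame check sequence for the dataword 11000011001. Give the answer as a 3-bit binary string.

111

Append 3 zeros: 11000011001000. Divide by 1101 (XOR where the leading bit is 1):
  pos 0: 1100 XOR 1101 = 0001
  pos 3: 1001 XOR 1101 = 0100
  pos 4: 1001 XOR 1101 = 0100
  pos 5: 1000 XOR 1101 = 0101
  pos 6: 1010 XOR 1101 = 0111
  pos 7: 1111 XOR 1101 = 0010
  pos 9: 1000 XOR 1101 = 0101
  pos 10: 1010 XOR 1101 = 0111
Remainder (last 3 bits) = 111. This is the CRC / FCS.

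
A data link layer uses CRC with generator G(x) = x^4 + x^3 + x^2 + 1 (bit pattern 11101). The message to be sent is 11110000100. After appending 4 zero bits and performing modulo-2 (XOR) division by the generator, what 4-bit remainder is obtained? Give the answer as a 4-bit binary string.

1011

Append 4 zeros: 111100001000000. Divide by 11101 (XOR where the leading bit is 1):
  pos 0: 11110 XOR 11101 = 00011
  pos 3: 11000 XOR 11101 = 00101
  pos 5: 10110 XOR 11101 = 01011
  pos 6: 10110 XOR 11101 = 01011
  pos 7: 10110 XOR 11101 = 01011
  pos 8: 10110 XOR 11101 = 01011
  pos 9: 10110 XOR 11101 = 01011
  pos 10: 10110 XOR 11101 = 01011
Remainder (last 4 bits) = 1011. This is the CRC / FCS.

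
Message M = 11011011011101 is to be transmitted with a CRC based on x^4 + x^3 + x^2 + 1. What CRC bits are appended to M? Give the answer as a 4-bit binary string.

0110

Append 4 zeros: 110110110111010000. Divide by 11101 (XOR where the leading bit is 1):
  pos 0: 11011 XOR 11101 = 00110
  pos 2: 11001 XOR 11101 = 00100
  pos 4: 10010 XOR 11101 = 01111
  pos 5: 11111 XOR 11101 = 00010
  pos 8: 10110 XOR 11101 = 01011
  pos 9: 10111 XOR 11101 = 01010
  pos 10: 10100 XOR 11101 = 01001
  pos 11: 10010 XOR 11101 = 01111
  pos 12: 11110 XOR 11101 = 00011
Remainder (last 4 bits) = 0110. This is the CRC / FCS.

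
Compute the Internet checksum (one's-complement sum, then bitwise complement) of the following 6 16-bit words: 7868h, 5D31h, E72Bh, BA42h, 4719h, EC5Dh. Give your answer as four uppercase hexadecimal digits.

One's-complement addition (fold any carry out of bit 15 back into bit 0):
  0x7868 + 0x5D31 = 0x0D599
  0xD599 + 0xE72B = 0x1BCC4 → wrap carry → 0xBCC5
  0xBCC5 + 0xBA42 = 0x17707 → wrap carry → 0x7708
  0x7708 + 0x4719 = 0x0BE21
  0xBE21 + 0xEC5D = 0x1AA7E → wrap carry → 0xAA7F
One's-complement sum = 0xAA7F.
Checksum = ~0xAA7F & 0xFFFF = 0x5580.

5580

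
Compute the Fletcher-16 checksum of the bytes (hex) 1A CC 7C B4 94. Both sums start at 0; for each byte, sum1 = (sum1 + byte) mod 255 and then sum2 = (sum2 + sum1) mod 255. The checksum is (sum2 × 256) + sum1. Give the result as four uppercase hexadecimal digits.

29AC

Running sums (mod 255):
  after byte 0 (1A): sum1=26, sum2=26
  after byte 1 (CC): sum1=230, sum2=1
  after byte 2 (7C): sum1=99, sum2=100
  after byte 3 (B4): sum1=24, sum2=124
  after byte 4 (94): sum1=172, sum2=41
Checksum = sum2·256 + sum1 = 41·256 + 172 = 10668 = 0x29AC.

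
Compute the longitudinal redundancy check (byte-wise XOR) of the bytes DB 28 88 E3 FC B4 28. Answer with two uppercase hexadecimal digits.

F8

XOR the bytes together:
  start with 0xDB
  0xDB ⊕ 0x28 = 0xF3
  0xF3 ⊕ 0x88 = 0x7B
  0x7B ⊕ 0xE3 = 0x98
  0x98 ⊕ 0xFC = 0x64
  0x64 ⊕ 0xB4 = 0xD0
  0xD0 ⊕ 0x28 = 0xF8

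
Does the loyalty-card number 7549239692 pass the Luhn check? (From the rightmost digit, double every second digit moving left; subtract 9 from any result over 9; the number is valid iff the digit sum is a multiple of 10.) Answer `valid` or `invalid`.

From the right, keep odd positions and double even positions (subtract 9 from any doubled value over 9):
  doubled (positions 2,4,...): 9 9 4 8 5 → sum 35
  kept (positions 1,3,...): 2 6 3 9 5 → sum 25
Total = 60.
60 mod 10 = 0, so the number is valid.

valid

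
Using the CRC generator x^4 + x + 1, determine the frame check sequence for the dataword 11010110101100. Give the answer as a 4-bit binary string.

Append 4 zeros: 110101101011000000. Divide by 10011 (XOR where the leading bit is 1):
  pos 0: 11010 XOR 10011 = 01001
  pos 1: 10011 XOR 10011 = 00000
  pos 6: 10101 XOR 10011 = 00110
  pos 8: 11010 XOR 10011 = 01001
  pos 9: 10010 XOR 10011 = 00001
  pos 13: 10000 XOR 10011 = 00011
Remainder (last 4 bits) = 0011. This is the CRC / FCS.

0011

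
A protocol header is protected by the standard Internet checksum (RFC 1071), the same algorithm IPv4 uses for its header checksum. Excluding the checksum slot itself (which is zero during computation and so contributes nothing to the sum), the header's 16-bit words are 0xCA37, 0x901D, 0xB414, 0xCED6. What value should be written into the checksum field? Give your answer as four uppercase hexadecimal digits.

22BF

One's-complement addition (fold any carry out of bit 15 back into bit 0):
  0xCA37 + 0x901D = 0x15A54 → wrap carry → 0x5A55
  0x5A55 + 0xB414 = 0x10E69 → wrap carry → 0x0E6A
  0x0E6A + 0xCED6 = 0x0DD40
One's-complement sum = 0xDD40.
Checksum = ~0xDD40 & 0xFFFF = 0x22BF.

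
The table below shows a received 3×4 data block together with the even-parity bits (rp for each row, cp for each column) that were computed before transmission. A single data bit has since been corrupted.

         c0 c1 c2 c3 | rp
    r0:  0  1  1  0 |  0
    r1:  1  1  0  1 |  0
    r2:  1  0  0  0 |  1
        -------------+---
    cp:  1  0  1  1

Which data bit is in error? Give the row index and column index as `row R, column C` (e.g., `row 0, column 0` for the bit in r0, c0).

row 1, column 0

Recompute each row's even parity and compare to rp:
  r0: data parity 0, sent rp 0 → ok
  r1: data parity 1, sent rp 0 → mismatch
  r2: data parity 1, sent rp 1 → ok
Recompute each column's even parity and compare to cp:
  c0: data parity 0, sent cp 1 → mismatch
  c1: data parity 0, sent cp 0 → ok
  c2: data parity 1, sent cp 1 → ok
  c3: data parity 1, sent cp 1 → ok
Exactly one row (r1) and one column (c0) fail → the flipped bit is at their intersection.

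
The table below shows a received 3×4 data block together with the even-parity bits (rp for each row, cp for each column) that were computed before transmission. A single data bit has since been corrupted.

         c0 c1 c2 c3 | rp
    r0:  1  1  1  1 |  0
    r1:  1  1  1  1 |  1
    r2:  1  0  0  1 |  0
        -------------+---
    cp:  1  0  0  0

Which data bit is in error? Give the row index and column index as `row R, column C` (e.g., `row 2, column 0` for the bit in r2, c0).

row 1, column 3

Recompute each row's even parity and compare to rp:
  r0: data parity 0, sent rp 0 → ok
  r1: data parity 0, sent rp 1 → mismatch
  r2: data parity 0, sent rp 0 → ok
Recompute each column's even parity and compare to cp:
  c0: data parity 1, sent cp 1 → ok
  c1: data parity 0, sent cp 0 → ok
  c2: data parity 0, sent cp 0 → ok
  c3: data parity 1, sent cp 0 → mismatch
Exactly one row (r1) and one column (c3) fail → the flipped bit is at their intersection.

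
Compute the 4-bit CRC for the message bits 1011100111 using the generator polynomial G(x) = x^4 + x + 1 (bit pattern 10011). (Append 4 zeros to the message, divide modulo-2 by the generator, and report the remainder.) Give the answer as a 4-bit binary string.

0111

Append 4 zeros: 10111001110000. Divide by 10011 (XOR where the leading bit is 1):
  pos 0: 10111 XOR 10011 = 00100
  pos 2: 10000 XOR 10011 = 00011
  pos 5: 11111 XOR 10011 = 01100
  pos 6: 11000 XOR 10011 = 01011
  pos 7: 10110 XOR 10011 = 00101
  pos 9: 10100 XOR 10011 = 00111
Remainder (last 4 bits) = 0111. This is the CRC / FCS.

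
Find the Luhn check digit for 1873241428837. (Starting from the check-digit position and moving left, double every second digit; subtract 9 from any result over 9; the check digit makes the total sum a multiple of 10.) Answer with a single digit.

1

Partial digits right→left: 7 3 8 8 2 4 1 4 2 3 7 8 1
Double every second digit counting from the check-digit position (so the 1st, 3rd, 5th, ... of the partial from the right).
  doubled (with −9 where >9): 5 7 4 2 4 5 2 → sum 29
  kept as-is: 3 8 4 4 3 8 → sum 30
Total = 29 + 30 = 59.
Check digit = (10 − (59 mod 10)) mod 10 = 1.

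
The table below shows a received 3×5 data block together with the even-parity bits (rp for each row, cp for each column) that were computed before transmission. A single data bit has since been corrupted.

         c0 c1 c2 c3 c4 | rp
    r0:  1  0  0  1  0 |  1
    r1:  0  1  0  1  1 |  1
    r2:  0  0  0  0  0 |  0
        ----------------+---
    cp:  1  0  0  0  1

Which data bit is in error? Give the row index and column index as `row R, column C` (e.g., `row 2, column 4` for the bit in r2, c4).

Recompute each row's even parity and compare to rp:
  r0: data parity 0, sent rp 1 → mismatch
  r1: data parity 1, sent rp 1 → ok
  r2: data parity 0, sent rp 0 → ok
Recompute each column's even parity and compare to cp:
  c0: data parity 1, sent cp 1 → ok
  c1: data parity 1, sent cp 0 → mismatch
  c2: data parity 0, sent cp 0 → ok
  c3: data parity 0, sent cp 0 → ok
  c4: data parity 1, sent cp 1 → ok
Exactly one row (r0) and one column (c1) fail → the flipped bit is at their intersection.

row 0, column 1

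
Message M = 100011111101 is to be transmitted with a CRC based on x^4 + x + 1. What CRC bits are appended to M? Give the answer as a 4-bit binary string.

0011

Append 4 zeros: 1000111111010000. Divide by 10011 (XOR where the leading bit is 1):
  pos 0: 10001 XOR 10011 = 00010
  pos 3: 10111 XOR 10011 = 00100
  pos 5: 10011 XOR 10011 = 00000
  pos 11: 10000 XOR 10011 = 00011
Remainder (last 4 bits) = 0011. This is the CRC / FCS.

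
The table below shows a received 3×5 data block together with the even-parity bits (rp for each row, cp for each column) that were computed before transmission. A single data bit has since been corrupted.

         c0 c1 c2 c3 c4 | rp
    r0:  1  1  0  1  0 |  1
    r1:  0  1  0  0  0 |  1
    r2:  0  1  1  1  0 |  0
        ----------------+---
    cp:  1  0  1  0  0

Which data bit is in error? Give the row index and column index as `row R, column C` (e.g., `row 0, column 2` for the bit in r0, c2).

row 2, column 1

Recompute each row's even parity and compare to rp:
  r0: data parity 1, sent rp 1 → ok
  r1: data parity 1, sent rp 1 → ok
  r2: data parity 1, sent rp 0 → mismatch
Recompute each column's even parity and compare to cp:
  c0: data parity 1, sent cp 1 → ok
  c1: data parity 1, sent cp 0 → mismatch
  c2: data parity 1, sent cp 1 → ok
  c3: data parity 0, sent cp 0 → ok
  c4: data parity 0, sent cp 0 → ok
Exactly one row (r2) and one column (c1) fail → the flipped bit is at their intersection.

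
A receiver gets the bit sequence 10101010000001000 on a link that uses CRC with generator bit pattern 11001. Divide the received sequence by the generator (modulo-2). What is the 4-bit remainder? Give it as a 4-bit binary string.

Modulo-2 division of 10101010000001000 by 11001:
  pos 0: 10101 XOR 11001 = 01100
  pos 1: 11000 XOR 11001 = 00001
  pos 5: 11000 XOR 11001 = 00001
  pos 9: 10001 XOR 11001 = 01000
  pos 10: 10000 XOR 11001 = 01001
  pos 11: 10010 XOR 11001 = 01011
  pos 12: 10110 XOR 11001 = 01111
Remainder = 1111 (nonzero — an error is detected).

1111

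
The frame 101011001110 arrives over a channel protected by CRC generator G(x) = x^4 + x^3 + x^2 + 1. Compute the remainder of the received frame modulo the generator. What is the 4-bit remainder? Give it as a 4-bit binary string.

1000

Modulo-2 division of 101011001110 by 11101:
  pos 0: 10101 XOR 11101 = 01000
  pos 1: 10001 XOR 11101 = 01100
  pos 2: 11000 XOR 11101 = 00101
  pos 4: 10101 XOR 11101 = 01000
  pos 5: 10001 XOR 11101 = 01100
  pos 6: 11001 XOR 11101 = 00100
Remainder = 1000 (nonzero — an error is detected).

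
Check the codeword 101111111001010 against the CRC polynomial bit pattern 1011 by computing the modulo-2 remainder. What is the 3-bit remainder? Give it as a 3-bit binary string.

Modulo-2 division of 101111111001010 by 1011:
  pos 0: 1011 XOR 1011 = 0000
  pos 4: 1111 XOR 1011 = 0100
  pos 5: 1001 XOR 1011 = 0010
  pos 7: 1000 XOR 1011 = 0011
  pos 9: 1110 XOR 1011 = 0101
  pos 10: 1011 XOR 1011 = 0000
Remainder = 000 (zero — the frame passes the CRC check).

000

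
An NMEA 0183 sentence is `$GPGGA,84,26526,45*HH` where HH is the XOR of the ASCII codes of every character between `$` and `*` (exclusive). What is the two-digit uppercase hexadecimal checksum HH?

42

XOR the ASCII codes of the payload characters:
  'G' = 0x47 → acc = 0x47
  'P' = 0x50 → acc = 0x17
  'G' = 0x47 → acc = 0x50
  'G' = 0x47 → acc = 0x17
  'A' = 0x41 → acc = 0x56
  ',' = 0x2C → acc = 0x7A
  '8' = 0x38 → acc = 0x42
  '4' = 0x34 → acc = 0x76
  ',' = 0x2C → acc = 0x5A
  '2' = 0x32 → acc = 0x68
  '6' = 0x36 → acc = 0x5E
  '5' = 0x35 → acc = 0x6B
  '2' = 0x32 → acc = 0x59
  '6' = 0x36 → acc = 0x6F
  ',' = 0x2C → acc = 0x43
  '4' = 0x34 → acc = 0x77
  '5' = 0x35 → acc = 0x42
Checksum = 0x42.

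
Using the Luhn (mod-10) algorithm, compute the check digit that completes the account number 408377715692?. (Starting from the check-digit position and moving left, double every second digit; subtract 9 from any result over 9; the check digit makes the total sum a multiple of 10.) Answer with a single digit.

Partial digits right→left: 2 9 6 5 1 7 7 7 3 8 0 4
Double every second digit counting from the check-digit position (so the 1st, 3rd, 5th, ... of the partial from the right).
  doubled (with −9 where >9): 4 3 2 5 6 0 → sum 20
  kept as-is: 9 5 7 7 8 4 → sum 40
Total = 20 + 40 = 60.
Check digit = (10 − (60 mod 10)) mod 10 = 0.

0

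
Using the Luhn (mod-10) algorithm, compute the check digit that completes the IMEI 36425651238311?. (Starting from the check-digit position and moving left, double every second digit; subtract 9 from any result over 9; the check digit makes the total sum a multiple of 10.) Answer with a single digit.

6

Partial digits right→left: 1 1 3 8 3 2 1 5 6 5 2 4 6 3
Double every second digit counting from the check-digit position (so the 1st, 3rd, 5th, ... of the partial from the right).
  doubled (with −9 where >9): 2 6 6 2 3 4 3 → sum 26
  kept as-is: 1 8 2 5 5 4 3 → sum 28
Total = 26 + 28 = 54.
Check digit = (10 − (54 mod 10)) mod 10 = 6.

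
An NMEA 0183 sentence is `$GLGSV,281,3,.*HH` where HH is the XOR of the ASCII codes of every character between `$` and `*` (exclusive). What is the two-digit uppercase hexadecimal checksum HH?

43

XOR the ASCII codes of the payload characters:
  'G' = 0x47 → acc = 0x47
  'L' = 0x4C → acc = 0x0B
  'G' = 0x47 → acc = 0x4C
  'S' = 0x53 → acc = 0x1F
  'V' = 0x56 → acc = 0x49
  ',' = 0x2C → acc = 0x65
  '2' = 0x32 → acc = 0x57
  '8' = 0x38 → acc = 0x6F
  '1' = 0x31 → acc = 0x5E
  ',' = 0x2C → acc = 0x72
  '3' = 0x33 → acc = 0x41
  ',' = 0x2C → acc = 0x6D
  '.' = 0x2E → acc = 0x43
Checksum = 0x43.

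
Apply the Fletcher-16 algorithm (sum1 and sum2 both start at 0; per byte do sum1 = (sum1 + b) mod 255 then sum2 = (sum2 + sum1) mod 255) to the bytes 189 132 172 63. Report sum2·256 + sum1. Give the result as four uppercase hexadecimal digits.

1D2E

Running sums (mod 255):
  after byte 0 (189): sum1=189, sum2=189
  after byte 1 (132): sum1=66, sum2=0
  after byte 2 (172): sum1=238, sum2=238
  after byte 3 (63): sum1=46, sum2=29
Checksum = sum2·256 + sum1 = 29·256 + 46 = 7470 = 0x1D2E.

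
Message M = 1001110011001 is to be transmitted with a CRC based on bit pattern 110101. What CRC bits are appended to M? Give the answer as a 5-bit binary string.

Append 5 zeros: 100111001100100000. Divide by 110101 (XOR where the leading bit is 1):
  pos 0: 100111 XOR 110101 = 010010
  pos 1: 100100 XOR 110101 = 010001
  pos 2: 100010 XOR 110101 = 010111
  pos 3: 101111 XOR 110101 = 011010
  pos 4: 110101 XOR 110101 = 000000
  pos 12: 100000 XOR 110101 = 010101
Remainder (last 5 bits) = 10101. This is the CRC / FCS.

10101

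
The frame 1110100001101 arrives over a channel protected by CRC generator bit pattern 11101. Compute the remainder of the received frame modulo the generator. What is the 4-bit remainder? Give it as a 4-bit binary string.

Modulo-2 division of 1110100001101 by 11101:
  pos 0: 11101 XOR 11101 = 00000
Remainder = 1101 (nonzero — an error is detected).

1101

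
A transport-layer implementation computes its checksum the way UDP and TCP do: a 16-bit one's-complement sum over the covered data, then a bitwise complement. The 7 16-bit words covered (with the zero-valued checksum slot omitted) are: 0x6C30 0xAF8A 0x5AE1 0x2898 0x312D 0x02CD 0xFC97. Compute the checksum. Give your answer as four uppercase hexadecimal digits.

3039

One's-complement addition (fold any carry out of bit 15 back into bit 0):
  0x6C30 + 0xAF8A = 0x11BBA → wrap carry → 0x1BBB
  0x1BBB + 0x5AE1 = 0x0769C
  0x769C + 0x2898 = 0x09F34
  0x9F34 + 0x312D = 0x0D061
  0xD061 + 0x02CD = 0x0D32E
  0xD32E + 0xFC97 = 0x1CFC5 → wrap carry → 0xCFC6
One's-complement sum = 0xCFC6.
Checksum = ~0xCFC6 & 0xFFFF = 0x3039.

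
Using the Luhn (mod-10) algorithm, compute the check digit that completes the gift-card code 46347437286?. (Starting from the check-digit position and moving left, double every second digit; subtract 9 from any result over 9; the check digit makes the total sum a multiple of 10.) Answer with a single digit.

Partial digits right→left: 6 8 2 7 3 4 7 4 3 6 4
Double every second digit counting from the check-digit position (so the 1st, 3rd, 5th, ... of the partial from the right).
  doubled (with −9 where >9): 3 4 6 5 6 8 → sum 32
  kept as-is: 8 7 4 4 6 → sum 29
Total = 32 + 29 = 61.
Check digit = (10 − (61 mod 10)) mod 10 = 9.

9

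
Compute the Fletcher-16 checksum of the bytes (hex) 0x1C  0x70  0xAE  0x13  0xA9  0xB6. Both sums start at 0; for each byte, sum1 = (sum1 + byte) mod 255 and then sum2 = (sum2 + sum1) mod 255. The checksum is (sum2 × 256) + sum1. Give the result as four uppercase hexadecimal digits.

D8AE

Running sums (mod 255):
  after byte 0 (0x1C): sum1=28, sum2=28
  after byte 1 (0x70): sum1=140, sum2=168
  after byte 2 (0xAE): sum1=59, sum2=227
  after byte 3 (0x13): sum1=78, sum2=50
  after byte 4 (0xA9): sum1=247, sum2=42
  after byte 5 (0xB6): sum1=174, sum2=216
Checksum = sum2·256 + sum1 = 216·256 + 174 = 55470 = 0xD8AE.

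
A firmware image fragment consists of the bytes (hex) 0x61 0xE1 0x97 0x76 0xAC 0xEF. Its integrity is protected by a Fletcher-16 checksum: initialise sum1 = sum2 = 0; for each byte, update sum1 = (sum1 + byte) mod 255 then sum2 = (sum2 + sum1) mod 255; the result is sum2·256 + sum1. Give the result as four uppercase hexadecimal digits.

BCED

Running sums (mod 255):
  after byte 0 (0x61): sum1=97, sum2=97
  after byte 1 (0xE1): sum1=67, sum2=164
  after byte 2 (0x97): sum1=218, sum2=127
  after byte 3 (0x76): sum1=81, sum2=208
  after byte 4 (0xAC): sum1=253, sum2=206
  after byte 5 (0xEF): sum1=237, sum2=188
Checksum = sum2·256 + sum1 = 188·256 + 237 = 48365 = 0xBCED.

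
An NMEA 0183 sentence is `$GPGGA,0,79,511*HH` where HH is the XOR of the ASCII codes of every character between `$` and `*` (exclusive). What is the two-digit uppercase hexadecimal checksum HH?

71

XOR the ASCII codes of the payload characters:
  'G' = 0x47 → acc = 0x47
  'P' = 0x50 → acc = 0x17
  'G' = 0x47 → acc = 0x50
  'G' = 0x47 → acc = 0x17
  'A' = 0x41 → acc = 0x56
  ',' = 0x2C → acc = 0x7A
  '0' = 0x30 → acc = 0x4A
  ',' = 0x2C → acc = 0x66
  '7' = 0x37 → acc = 0x51
  '9' = 0x39 → acc = 0x68
  ',' = 0x2C → acc = 0x44
  '5' = 0x35 → acc = 0x71
  '1' = 0x31 → acc = 0x40
  '1' = 0x31 → acc = 0x71
Checksum = 0x71.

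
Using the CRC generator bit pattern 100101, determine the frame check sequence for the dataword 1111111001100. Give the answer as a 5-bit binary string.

00110

Append 5 zeros: 111111100110000000. Divide by 100101 (XOR where the leading bit is 1):
  pos 0: 111111 XOR 100101 = 011010
  pos 1: 110101 XOR 100101 = 010000
  pos 2: 100000 XOR 100101 = 000101
  pos 5: 101011 XOR 100101 = 001110
  pos 7: 111000 XOR 100101 = 011101
  pos 8: 111010 XOR 100101 = 011111
  pos 9: 111110 XOR 100101 = 011011
  pos 10: 110110 XOR 100101 = 010011
  pos 11: 100110 XOR 100101 = 000011
Remainder (last 5 bits) = 00110. This is the CRC / FCS.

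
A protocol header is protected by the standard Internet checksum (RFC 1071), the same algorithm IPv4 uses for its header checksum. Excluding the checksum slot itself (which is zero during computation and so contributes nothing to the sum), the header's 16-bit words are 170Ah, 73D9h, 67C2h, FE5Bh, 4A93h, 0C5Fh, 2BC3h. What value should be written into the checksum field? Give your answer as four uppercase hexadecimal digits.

8C48

One's-complement addition (fold any carry out of bit 15 back into bit 0):
  0x170A + 0x73D9 = 0x08AE3
  0x8AE3 + 0x67C2 = 0x0F2A5
  0xF2A5 + 0xFE5B = 0x1F100 → wrap carry → 0xF101
  0xF101 + 0x4A93 = 0x13B94 → wrap carry → 0x3B95
  0x3B95 + 0x0C5F = 0x047F4
  0x47F4 + 0x2BC3 = 0x073B7
One's-complement sum = 0x73B7.
Checksum = ~0x73B7 & 0xFFFF = 0x8C48.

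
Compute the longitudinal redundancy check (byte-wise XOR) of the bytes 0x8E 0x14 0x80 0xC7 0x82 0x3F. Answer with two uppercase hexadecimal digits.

XOR the bytes together:
  start with 0x8E
  0x8E ⊕ 0x14 = 0x9A
  0x9A ⊕ 0x80 = 0x1A
  0x1A ⊕ 0xC7 = 0xDD
  0xDD ⊕ 0x82 = 0x5F
  0x5F ⊕ 0x3F = 0x60

60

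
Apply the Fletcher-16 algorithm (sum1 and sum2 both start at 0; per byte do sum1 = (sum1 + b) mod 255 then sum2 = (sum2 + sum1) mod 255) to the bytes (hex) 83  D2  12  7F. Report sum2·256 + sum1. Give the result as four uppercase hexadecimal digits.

Running sums (mod 255):
  after byte 0 (83): sum1=131, sum2=131
  after byte 1 (D2): sum1=86, sum2=217
  after byte 2 (12): sum1=104, sum2=66
  after byte 3 (7F): sum1=231, sum2=42
Checksum = sum2·256 + sum1 = 42·256 + 231 = 10983 = 0x2AE7.

2AE7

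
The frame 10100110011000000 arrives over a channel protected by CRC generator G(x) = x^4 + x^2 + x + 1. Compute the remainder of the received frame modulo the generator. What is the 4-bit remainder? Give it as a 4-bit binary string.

0000

Modulo-2 division of 10100110011000000 by 10111:
  pos 0: 10100 XOR 10111 = 00011
  pos 3: 11110 XOR 10111 = 01001
  pos 4: 10010 XOR 10111 = 00101
  pos 6: 10111 XOR 10111 = 00000
Remainder = 0000 (zero — the frame passes the CRC check).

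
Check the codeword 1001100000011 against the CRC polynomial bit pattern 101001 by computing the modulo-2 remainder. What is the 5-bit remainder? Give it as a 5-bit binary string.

11010

Modulo-2 division of 1001100000011 by 101001:
  pos 0: 100110 XOR 101001 = 001111
  pos 2: 111100 XOR 101001 = 010101
  pos 3: 101010 XOR 101001 = 000011
  pos 7: 110011 XOR 101001 = 011010
Remainder = 11010 (nonzero — an error is detected).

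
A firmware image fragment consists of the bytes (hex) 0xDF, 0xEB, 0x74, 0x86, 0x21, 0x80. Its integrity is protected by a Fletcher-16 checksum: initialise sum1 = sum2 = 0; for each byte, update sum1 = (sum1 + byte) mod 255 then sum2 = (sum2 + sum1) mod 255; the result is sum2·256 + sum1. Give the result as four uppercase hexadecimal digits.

Running sums (mod 255):
  after byte 0 (0xDF): sum1=223, sum2=223
  after byte 1 (0xEB): sum1=203, sum2=171
  after byte 2 (0x74): sum1=64, sum2=235
  after byte 3 (0x86): sum1=198, sum2=178
  after byte 4 (0x21): sum1=231, sum2=154
  after byte 5 (0x80): sum1=104, sum2=3
Checksum = sum2·256 + sum1 = 3·256 + 104 = 872 = 0x0368.

0368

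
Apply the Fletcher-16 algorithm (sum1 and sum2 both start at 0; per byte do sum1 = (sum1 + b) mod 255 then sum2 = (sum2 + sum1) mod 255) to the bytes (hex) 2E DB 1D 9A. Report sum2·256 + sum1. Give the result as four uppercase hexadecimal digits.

Running sums (mod 255):
  after byte 0 (2E): sum1=46, sum2=46
  after byte 1 (DB): sum1=10, sum2=56
  after byte 2 (1D): sum1=39, sum2=95
  after byte 3 (9A): sum1=193, sum2=33
Checksum = sum2·256 + sum1 = 33·256 + 193 = 8641 = 0x21C1.

21C1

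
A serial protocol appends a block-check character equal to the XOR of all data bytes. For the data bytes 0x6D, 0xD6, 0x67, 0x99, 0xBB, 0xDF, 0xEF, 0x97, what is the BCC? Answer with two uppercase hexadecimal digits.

59

XOR the bytes together:
  start with 0x6D
  0x6D ⊕ 0xD6 = 0xBB
  0xBB ⊕ 0x67 = 0xDC
  0xDC ⊕ 0x99 = 0x45
  0x45 ⊕ 0xBB = 0xFE
  0xFE ⊕ 0xDF = 0x21
  0x21 ⊕ 0xEF = 0xCE
  0xCE ⊕ 0x97 = 0x59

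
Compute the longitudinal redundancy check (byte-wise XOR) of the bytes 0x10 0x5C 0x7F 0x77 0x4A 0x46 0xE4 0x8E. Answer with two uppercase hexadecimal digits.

22

XOR the bytes together:
  start with 0x10
  0x10 ⊕ 0x5C = 0x4C
  0x4C ⊕ 0x7F = 0x33
  0x33 ⊕ 0x77 = 0x44
  0x44 ⊕ 0x4A = 0x0E
  0x0E ⊕ 0x46 = 0x48
  0x48 ⊕ 0xE4 = 0xAC
  0xAC ⊕ 0x8E = 0x22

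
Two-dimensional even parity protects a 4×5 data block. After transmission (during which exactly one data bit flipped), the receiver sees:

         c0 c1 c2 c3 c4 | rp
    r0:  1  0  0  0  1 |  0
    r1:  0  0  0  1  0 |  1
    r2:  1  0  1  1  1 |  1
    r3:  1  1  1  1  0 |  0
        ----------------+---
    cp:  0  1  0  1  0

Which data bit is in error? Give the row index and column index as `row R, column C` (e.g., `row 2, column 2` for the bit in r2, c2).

row 2, column 0

Recompute each row's even parity and compare to rp:
  r0: data parity 0, sent rp 0 → ok
  r1: data parity 1, sent rp 1 → ok
  r2: data parity 0, sent rp 1 → mismatch
  r3: data parity 0, sent rp 0 → ok
Recompute each column's even parity and compare to cp:
  c0: data parity 1, sent cp 0 → mismatch
  c1: data parity 1, sent cp 1 → ok
  c2: data parity 0, sent cp 0 → ok
  c3: data parity 1, sent cp 1 → ok
  c4: data parity 0, sent cp 0 → ok
Exactly one row (r2) and one column (c0) fail → the flipped bit is at their intersection.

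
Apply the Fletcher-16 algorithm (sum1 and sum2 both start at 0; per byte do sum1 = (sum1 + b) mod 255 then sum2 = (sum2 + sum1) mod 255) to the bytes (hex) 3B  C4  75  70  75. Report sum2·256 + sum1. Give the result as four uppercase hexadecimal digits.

Running sums (mod 255):
  after byte 0 (3B): sum1=59, sum2=59
  after byte 1 (C4): sum1=0, sum2=59
  after byte 2 (75): sum1=117, sum2=176
  after byte 3 (70): sum1=229, sum2=150
  after byte 4 (75): sum1=91, sum2=241
Checksum = sum2·256 + sum1 = 241·256 + 91 = 61787 = 0xF15B.

F15B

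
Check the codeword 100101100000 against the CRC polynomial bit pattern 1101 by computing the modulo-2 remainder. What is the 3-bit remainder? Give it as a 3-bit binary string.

000

Modulo-2 division of 100101100000 by 1101:
  pos 0: 1001 XOR 1101 = 0100
  pos 1: 1000 XOR 1101 = 0101
  pos 2: 1011 XOR 1101 = 0110
  pos 3: 1101 XOR 1101 = 0000
Remainder = 000 (zero — the frame passes the CRC check).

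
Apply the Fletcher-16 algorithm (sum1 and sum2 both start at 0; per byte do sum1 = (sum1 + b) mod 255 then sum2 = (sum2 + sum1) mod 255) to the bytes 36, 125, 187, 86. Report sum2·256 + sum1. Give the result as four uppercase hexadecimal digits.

D6B3

Running sums (mod 255):
  after byte 0 (36): sum1=36, sum2=36
  after byte 1 (125): sum1=161, sum2=197
  after byte 2 (187): sum1=93, sum2=35
  after byte 3 (86): sum1=179, sum2=214
Checksum = sum2·256 + sum1 = 214·256 + 179 = 54963 = 0xD6B3.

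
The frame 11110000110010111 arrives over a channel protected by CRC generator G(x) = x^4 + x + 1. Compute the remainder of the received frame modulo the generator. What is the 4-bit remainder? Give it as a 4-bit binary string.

1101

Modulo-2 division of 11110000110010111 by 10011:
  pos 0: 11110 XOR 10011 = 01101
  pos 1: 11010 XOR 10011 = 01001
  pos 2: 10010 XOR 10011 = 00001
  pos 6: 10110 XOR 10011 = 00101
  pos 8: 10101 XOR 10011 = 00110
  pos 10: 11001 XOR 10011 = 01010
  pos 11: 10101 XOR 10011 = 00110
Remainder = 1101 (nonzero — an error is detected).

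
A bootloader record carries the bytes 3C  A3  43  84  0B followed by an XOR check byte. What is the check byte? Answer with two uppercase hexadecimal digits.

53

XOR the bytes together:
  start with 0x3C
  0x3C ⊕ 0xA3 = 0x9F
  0x9F ⊕ 0x43 = 0xDC
  0xDC ⊕ 0x84 = 0x58
  0x58 ⊕ 0x0B = 0x53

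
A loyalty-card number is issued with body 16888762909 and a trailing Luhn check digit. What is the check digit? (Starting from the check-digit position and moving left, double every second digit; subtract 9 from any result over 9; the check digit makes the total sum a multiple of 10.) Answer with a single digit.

Partial digits right→left: 9 0 9 2 6 7 8 8 8 6 1
Double every second digit counting from the check-digit position (so the 1st, 3rd, 5th, ... of the partial from the right).
  doubled (with −9 where >9): 9 9 3 7 7 2 → sum 37
  kept as-is: 0 2 7 8 6 → sum 23
Total = 37 + 23 = 60.
Check digit = (10 − (60 mod 10)) mod 10 = 0.

0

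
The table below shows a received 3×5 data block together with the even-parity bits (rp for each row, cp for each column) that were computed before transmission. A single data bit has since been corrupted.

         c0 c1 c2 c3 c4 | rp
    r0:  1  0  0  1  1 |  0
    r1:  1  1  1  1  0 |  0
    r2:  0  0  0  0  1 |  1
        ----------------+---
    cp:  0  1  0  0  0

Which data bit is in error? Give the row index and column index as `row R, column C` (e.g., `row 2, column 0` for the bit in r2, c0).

Recompute each row's even parity and compare to rp:
  r0: data parity 1, sent rp 0 → mismatch
  r1: data parity 0, sent rp 0 → ok
  r2: data parity 1, sent rp 1 → ok
Recompute each column's even parity and compare to cp:
  c0: data parity 0, sent cp 0 → ok
  c1: data parity 1, sent cp 1 → ok
  c2: data parity 1, sent cp 0 → mismatch
  c3: data parity 0, sent cp 0 → ok
  c4: data parity 0, sent cp 0 → ok
Exactly one row (r0) and one column (c2) fail → the flipped bit is at their intersection.

row 0, column 2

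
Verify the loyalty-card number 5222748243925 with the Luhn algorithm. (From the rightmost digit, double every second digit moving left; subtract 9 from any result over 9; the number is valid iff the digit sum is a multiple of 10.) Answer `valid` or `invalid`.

valid

From the right, keep odd positions and double even positions (subtract 9 from any doubled value over 9):
  doubled (positions 2,4,...): 4 6 4 8 4 4 → sum 30
  kept (positions 1,3,...): 5 9 4 8 7 2 5 → sum 40
Total = 70.
70 mod 10 = 0, so the number is valid.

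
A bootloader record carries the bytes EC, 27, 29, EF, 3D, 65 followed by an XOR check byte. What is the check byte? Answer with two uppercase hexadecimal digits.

XOR the bytes together:
  start with 0xEC
  0xEC ⊕ 0x27 = 0xCB
  0xCB ⊕ 0x29 = 0xE2
  0xE2 ⊕ 0xEF = 0x0D
  0x0D ⊕ 0x3D = 0x30
  0x30 ⊕ 0x65 = 0x55

55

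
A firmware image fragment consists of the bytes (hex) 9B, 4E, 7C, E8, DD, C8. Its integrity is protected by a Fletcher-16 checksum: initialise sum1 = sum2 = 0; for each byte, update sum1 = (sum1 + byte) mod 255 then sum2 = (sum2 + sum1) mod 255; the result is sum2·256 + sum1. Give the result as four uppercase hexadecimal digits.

5EF5

Running sums (mod 255):
  after byte 0 (9B): sum1=155, sum2=155
  after byte 1 (4E): sum1=233, sum2=133
  after byte 2 (7C): sum1=102, sum2=235
  after byte 3 (E8): sum1=79, sum2=59
  after byte 4 (DD): sum1=45, sum2=104
  after byte 5 (C8): sum1=245, sum2=94
Checksum = sum2·256 + sum1 = 94·256 + 245 = 24309 = 0x5EF5.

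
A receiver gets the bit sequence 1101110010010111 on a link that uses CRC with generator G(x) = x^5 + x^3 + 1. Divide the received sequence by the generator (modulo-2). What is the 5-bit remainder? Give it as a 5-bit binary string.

11101

Modulo-2 division of 1101110010010111 by 101001:
  pos 0: 110111 XOR 101001 = 011110
  pos 1: 111100 XOR 101001 = 010101
  pos 2: 101010 XOR 101001 = 000011
  pos 6: 111001 XOR 101001 = 010000
  pos 7: 100000 XOR 101001 = 001001
  pos 9: 100111 XOR 101001 = 001110
Remainder = 11101 (nonzero — an error is detected).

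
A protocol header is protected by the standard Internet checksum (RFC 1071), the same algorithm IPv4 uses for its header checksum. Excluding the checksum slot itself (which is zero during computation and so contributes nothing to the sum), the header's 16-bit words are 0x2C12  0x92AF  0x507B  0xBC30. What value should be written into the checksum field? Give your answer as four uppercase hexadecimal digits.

One's-complement addition (fold any carry out of bit 15 back into bit 0):
  0x2C12 + 0x92AF = 0x0BEC1
  0xBEC1 + 0x507B = 0x10F3C → wrap carry → 0x0F3D
  0x0F3D + 0xBC30 = 0x0CB6D
One's-complement sum = 0xCB6D.
Checksum = ~0xCB6D & 0xFFFF = 0x3492.

3492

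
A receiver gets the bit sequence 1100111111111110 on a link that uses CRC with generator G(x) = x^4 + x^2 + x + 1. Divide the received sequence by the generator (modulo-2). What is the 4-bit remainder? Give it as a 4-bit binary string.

Modulo-2 division of 1100111111111110 by 10111:
  pos 0: 11001 XOR 10111 = 01110
  pos 1: 11101 XOR 10111 = 01010
  pos 2: 10101 XOR 10111 = 00010
  pos 5: 10111 XOR 10111 = 00000
  pos 10: 11111 XOR 10111 = 01000
  pos 11: 10000 XOR 10111 = 00111
Remainder = 0111 (nonzero — an error is detected).

0111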